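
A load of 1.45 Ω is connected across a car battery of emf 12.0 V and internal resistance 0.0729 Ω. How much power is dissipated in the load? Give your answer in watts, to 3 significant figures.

Find the circuit current first, then P = I²R for the load (series elements share I).
I = ε / (r + R) = 12.0 / (0.0729 + 1.45) = 7.880 A
P_load = I² R = (7.880)² × 1.45 = 90.03 W

90.0 W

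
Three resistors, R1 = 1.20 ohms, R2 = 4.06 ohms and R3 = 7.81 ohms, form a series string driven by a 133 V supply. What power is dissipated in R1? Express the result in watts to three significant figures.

Series elements share the same current, so find I first, then use P = I²R.
R_total = 1.20 + 4.06 + 7.81 = 13.07 Ω
I = V / R_total = 133 / 13.07 = 10.18 A
P_R1 = I² × R1 = (10.18)² × 1.20 = 124.3 W

124 W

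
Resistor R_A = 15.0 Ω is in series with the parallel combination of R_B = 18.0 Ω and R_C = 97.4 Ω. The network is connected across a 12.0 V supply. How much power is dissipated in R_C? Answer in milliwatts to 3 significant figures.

374 mW

Reduce the parallel pair to R_p first; the network is then a simple series string.
R_p = (18.0×97.4)/(18.0+97.4) = 15.19 Ω
R_total = 15.0 + 15.19 = 30.19 Ω
I = V / R_total = 12.0 / 30.19 = 0.3975 A
Voltage across the parallel pair: V_p = I × R_p = 0.3975 × 15.19 = 6.038 V
R_C is across V_p, so use P = V²/R for that branch.
P_R_C = (6.038)² / 97.4 = 0.3743 W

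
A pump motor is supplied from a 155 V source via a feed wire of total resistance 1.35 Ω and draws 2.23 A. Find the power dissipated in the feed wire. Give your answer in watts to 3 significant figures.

The feed wire is a series resistance carrying the load current; its dissipation is I²R_line.
The feed wire carries the full 2.23 A.
P_line = I² R_line = (2.230)² × 1.35 = 6.713 W

6.71 W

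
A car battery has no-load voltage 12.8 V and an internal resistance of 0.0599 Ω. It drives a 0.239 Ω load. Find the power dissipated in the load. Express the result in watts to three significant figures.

The internal resistance and the load are in series, so the same I flows through both; get I from ε/(r+R), then I²R for the load.
I = ε / (r + R) = 12.8 / (0.0599 + 0.239) = 42.82 A
P_load = I² R = (42.82)² × 0.239 = 438.3 W

438 W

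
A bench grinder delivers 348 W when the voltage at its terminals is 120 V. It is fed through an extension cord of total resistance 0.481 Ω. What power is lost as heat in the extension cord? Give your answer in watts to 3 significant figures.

4.05 W

Only the current and the line resistance are needed for the I²R loss.
I = P / V = 348 / 120 = 2.900 A through the extension cord.
P_line = I² R_line = (2.900)² × 0.481 = 4.045 W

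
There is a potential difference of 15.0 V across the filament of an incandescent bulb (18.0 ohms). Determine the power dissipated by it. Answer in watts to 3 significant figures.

We know the drop across the element and its resistance — P = V²/R, one step.
P = (15.0 V)² / 18.0 Ω = 12.50 W

12.5 W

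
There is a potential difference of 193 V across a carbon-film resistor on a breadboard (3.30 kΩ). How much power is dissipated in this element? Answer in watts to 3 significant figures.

11.3 W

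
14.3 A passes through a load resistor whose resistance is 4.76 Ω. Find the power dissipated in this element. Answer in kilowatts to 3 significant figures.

0.973 kW

Knowing I and R, the power is just I²R — no need to find V first.
P = (14.30 A)² × 4.76 Ω = 973.4 W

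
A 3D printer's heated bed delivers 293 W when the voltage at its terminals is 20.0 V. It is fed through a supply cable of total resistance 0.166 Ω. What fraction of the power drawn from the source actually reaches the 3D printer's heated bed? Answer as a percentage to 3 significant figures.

I = P / V = 293 / 20.0 = 14.65 A through the supply cable.
P_line = I² R_line = (14.65)² × 0.166 = 35.63 W
P_source = P_load + P_line = 293.0 + 35.63 = 328.6 W
η = P_load / P_source = 293.0 / 328.6 = 0.8916

89.2 %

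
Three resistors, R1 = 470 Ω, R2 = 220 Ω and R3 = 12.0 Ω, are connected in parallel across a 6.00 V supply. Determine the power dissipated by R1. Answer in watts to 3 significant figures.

Every branch has 6.00 V across it, so for R1 the power is simply V²/R.
P_R1 = V² / R1 = (6.00)² / 470 Ω = 0.07660 W

0.0766 W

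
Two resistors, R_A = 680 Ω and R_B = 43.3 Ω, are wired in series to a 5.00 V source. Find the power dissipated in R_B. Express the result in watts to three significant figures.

In a series string the same current flows through every resistor — find that current, then P = I²R for the one we want.
R_total = 680 + 43.3 = 723.3 Ω
I = V / R_total = 5.00 / 723.3 = 0.006913 A
P_R_B = I² × R_B = (0.006913)² × 43.3 = 0.002069 W

0.00207 W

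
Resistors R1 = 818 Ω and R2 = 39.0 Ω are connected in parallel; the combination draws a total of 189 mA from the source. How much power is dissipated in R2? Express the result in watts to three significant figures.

1.27 W

We need the common branch voltage; get it from I_total × R_eq, then P = V²/R for the branch.
1/R_eq = 1/818 + 1/39.0 ⇒ R_eq = 37.23 Ω
V = I_total × R_eq = 0.1890 × 37.23 = 7.036 V
P_R2 = V² / R2 = (7.036)² / 39.0 = 1.269 W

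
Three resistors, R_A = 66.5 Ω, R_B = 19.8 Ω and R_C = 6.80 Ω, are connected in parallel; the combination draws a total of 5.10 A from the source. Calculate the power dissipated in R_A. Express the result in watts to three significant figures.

8.65 W

We need the common branch voltage; get it from I_total × R_eq, then P = V²/R for the branch.
1/R_eq = 1/66.5 + 1/19.8 + 1/6.80 ⇒ R_eq = 4.704 Ω
V = I_total × R_eq = 5.100 × 4.704 = 23.99 V
P_R_A = V² / R_A = (23.99)² / 66.5 = 8.653 W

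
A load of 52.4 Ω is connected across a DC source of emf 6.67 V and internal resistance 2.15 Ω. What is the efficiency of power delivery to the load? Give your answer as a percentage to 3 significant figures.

Both r and R carry the same current, so the power split is just the resistance split: η = R/(R+r).
η = R / (R + r) = 52.4 / (52.4 + 2.15) = 0.9606

96.1 %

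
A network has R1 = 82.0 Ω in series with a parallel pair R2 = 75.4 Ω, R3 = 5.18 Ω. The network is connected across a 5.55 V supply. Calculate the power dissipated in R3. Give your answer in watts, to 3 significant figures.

Reduce the parallel pair to R_p first; the network is then a simple series string.
R_p = (75.4×5.18)/(75.4+5.18) = 4.847 Ω
R_total = 82.0 + 4.847 = 86.85 Ω
I = V / R_total = 5.55 / 86.85 = 0.06391 A
Voltage across the parallel pair: V_p = I × R_p = 0.06391 × 4.847 = 0.3098 V
R3 is across V_p, so use P = V²/R for that branch.
P_R3 = (0.3098)² / 5.18 = 0.01852 W

0.0185 W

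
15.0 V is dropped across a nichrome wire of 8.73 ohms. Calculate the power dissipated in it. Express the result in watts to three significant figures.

25.8 W

V and R are stated; P = V²/R avoids computing the current.
P = (15.0 V)² / 8.73 Ω = 25.77 W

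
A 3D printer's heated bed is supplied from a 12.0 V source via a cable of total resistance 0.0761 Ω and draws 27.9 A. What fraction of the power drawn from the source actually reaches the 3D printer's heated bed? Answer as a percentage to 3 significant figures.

82.3 %

The cable carries the full 27.9 A.
P_line = I² R_line = (27.90)² × 0.0761 = 59.24 W
P_source = V I = 12.0 × 27.90 = 334.8 W; P_load = 275.6 W
η = P_load / P_source = 275.6 / 334.8 = 0.8231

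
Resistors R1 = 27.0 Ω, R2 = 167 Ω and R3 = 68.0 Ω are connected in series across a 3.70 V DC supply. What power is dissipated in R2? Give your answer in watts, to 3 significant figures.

0.0333 W

Series elements share the same current, so find I first, then use P = I²R.
R_total = 27.0 + 167 + 68.0 = 262.0 Ω
I = V / R_total = 3.70 / 262.0 = 0.01412 A
P_R2 = I² × R2 = (0.01412)² × 167 = 0.03331 W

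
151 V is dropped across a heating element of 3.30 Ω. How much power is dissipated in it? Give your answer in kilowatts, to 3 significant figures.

6.91 kW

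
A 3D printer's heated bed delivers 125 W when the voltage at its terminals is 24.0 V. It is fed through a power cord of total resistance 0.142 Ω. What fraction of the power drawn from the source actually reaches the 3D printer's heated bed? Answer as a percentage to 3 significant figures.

I = P / V = 125 / 24.0 = 5.208 A through the power cord.
P_line = I² R_line = (5.208)² × 0.142 = 3.852 W
P_source = P_load + P_line = 125.0 + 3.852 = 128.9 W
η = P_load / P_source = 125.0 / 128.9 = 0.9701

97.0 %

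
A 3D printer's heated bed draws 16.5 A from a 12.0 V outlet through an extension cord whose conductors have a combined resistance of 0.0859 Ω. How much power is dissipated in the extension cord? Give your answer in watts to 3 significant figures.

23.4 W

The extension cord and load are in series, so the same current flows in both; the loss is I²R_line.
The extension cord carries the full 16.5 A.
P_line = I² R_line = (16.50)² × 0.0859 = 23.39 W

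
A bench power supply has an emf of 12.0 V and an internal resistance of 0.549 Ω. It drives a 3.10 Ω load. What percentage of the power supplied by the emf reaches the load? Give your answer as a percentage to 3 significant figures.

85.0 %

The source delivers εI, of which I²R reaches the load and I²r is lost; since I is common, η = R/(R+r).
η = R / (R + r) = 3.10 / (3.10 + 0.549) = 0.8495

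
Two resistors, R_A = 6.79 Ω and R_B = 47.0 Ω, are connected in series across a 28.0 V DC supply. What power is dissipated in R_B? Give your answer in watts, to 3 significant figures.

Series elements share the same current, so find I first, then use P = I²R.
R_total = 6.79 + 47.0 = 53.79 Ω
I = V / R_total = 28.0 / 53.79 = 0.5205 A
P_R_B = I² × R_B = (0.5205)² × 47.0 = 12.74 W

12.7 W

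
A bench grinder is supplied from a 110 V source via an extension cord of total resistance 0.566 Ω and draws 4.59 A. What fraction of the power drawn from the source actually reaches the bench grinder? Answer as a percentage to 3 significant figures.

97.6 %

The extension cord carries the full 4.59 A.
P_line = I² R_line = (4.590)² × 0.566 = 11.92 W
P_source = V I = 110 × 4.590 = 504.9 W; P_load = 493.0 W
η = P_load / P_source = 493.0 / 504.9 = 0.9764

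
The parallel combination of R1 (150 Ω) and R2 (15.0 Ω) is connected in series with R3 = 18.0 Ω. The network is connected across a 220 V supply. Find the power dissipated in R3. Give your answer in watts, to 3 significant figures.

870 W

Collapse the R1‖R2 pair into one equivalent R_p; then R_p and R3 form a series string.
R_p = (150×15.0)/(150+15.0) = 13.64 Ω
R_total = R_p + 18.0 = 13.64 + 18.0 = 31.64 Ω
I = V / R_total = 220 / 31.64 = 6.954 A
All the supply current flows through R3; use P = I²R3.
P_R3 = (6.954)² × 18.0 = 870.5 W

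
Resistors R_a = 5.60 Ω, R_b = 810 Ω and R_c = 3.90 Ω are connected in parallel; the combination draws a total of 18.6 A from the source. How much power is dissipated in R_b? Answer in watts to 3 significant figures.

2.24 W

Only the total current is stated, so first find the parallel equivalent to get the voltage across the combination.
1/R_eq = 1/5.60 + 1/810 + 1/3.90 ⇒ R_eq = 2.292 Ω
V = I_total × R_eq = 18.60 × 2.292 = 42.64 V
P_R_b = V² / R_b = (42.64)² / 810 = 2.245 W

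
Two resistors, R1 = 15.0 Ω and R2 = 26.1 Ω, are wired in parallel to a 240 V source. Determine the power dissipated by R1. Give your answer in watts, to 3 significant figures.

3840 W

R1 sits directly across the source, so P = V²/R with V = 240 V.
P_R1 = V² / R1 = (240)² / 15.0 Ω = 3840 W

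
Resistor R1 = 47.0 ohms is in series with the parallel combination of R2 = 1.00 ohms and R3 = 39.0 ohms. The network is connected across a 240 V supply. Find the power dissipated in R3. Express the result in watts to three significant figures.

Reduce the parallel pair to R_p first; the network is then a simple series string.
R_p = (1.00×39.0)/(1.00+39.0) = 0.9750 Ω
R_total = 47.0 + 0.9750 = 47.98 Ω
I = V / R_total = 240 / 47.98 = 5.003 A
Voltage across the parallel pair: V_p = I × R_p = 5.003 × 0.9750 = 4.878 V
R3 is across V_p, so use P = V²/R for that branch.
P_R3 = (4.878)² / 39.0 = 0.6100 W

0.610 W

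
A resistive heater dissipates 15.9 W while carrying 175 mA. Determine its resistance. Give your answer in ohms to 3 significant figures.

Inverting the appropriate power form: R = P / I².
R = 15.9 / (0.1750)² = 519.2 Ω

519 Ω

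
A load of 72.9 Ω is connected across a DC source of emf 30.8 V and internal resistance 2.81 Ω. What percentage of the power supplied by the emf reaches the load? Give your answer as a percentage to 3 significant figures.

96.3 %

Efficiency is P_load / P_total. With a series r and R sharing the same I, P = I²R for each, so η = R/(R+r).
η = R / (R + r) = 72.9 / (72.9 + 2.81) = 0.9629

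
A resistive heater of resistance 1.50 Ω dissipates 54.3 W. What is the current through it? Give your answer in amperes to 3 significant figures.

6.02 A

From P = V I = I²R = V²/R, with the two given quantities we get I = √(P / R).
I = √(54.3 / 1.50) = 6.017 A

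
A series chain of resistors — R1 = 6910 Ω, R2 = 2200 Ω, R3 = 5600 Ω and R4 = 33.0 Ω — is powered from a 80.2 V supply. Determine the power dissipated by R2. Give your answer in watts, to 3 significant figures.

0.0651 W

Every series element carries the same I. Get I from the total resistance, then P = I² × R2.
R_total = 6910 + 2200 + 5600 + 33.0 = 14740 Ω
I = V / R_total = 80.2 / 14740 = 0.005440 A
P_R2 = I² × R2 = (0.005440)² × 2200 = 0.06510 W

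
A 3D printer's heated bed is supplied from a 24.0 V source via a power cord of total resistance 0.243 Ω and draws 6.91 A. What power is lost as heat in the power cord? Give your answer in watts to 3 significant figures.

The power cord is a series resistance carrying the load current; its dissipation is I²R_line.
The power cord carries the full 6.91 A.
P_line = I² R_line = (6.910)² × 0.243 = 11.60 W

11.6 W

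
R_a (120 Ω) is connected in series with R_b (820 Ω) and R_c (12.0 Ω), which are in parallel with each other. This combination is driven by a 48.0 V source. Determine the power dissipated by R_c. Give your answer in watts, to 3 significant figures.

Reduce the parallel pair to R_p first; the network is then a simple series string.
R_p = (820×12.0)/(820+12.0) = 11.83 Ω
R_total = 120 + 11.83 = 131.8 Ω
I = V / R_total = 48.0 / 131.8 = 0.3641 A
Voltage across the parallel pair: V_p = I × R_p = 0.3641 × 11.83 = 4.306 V
R_c is across V_p, so use P = V²/R for that branch.
P_R_c = (4.306)² / 12.0 = 1.545 W

1.55 W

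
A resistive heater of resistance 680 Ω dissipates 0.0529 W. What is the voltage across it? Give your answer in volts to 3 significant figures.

Inverting the appropriate power form: V = √(P R).
V = √(0.0529 × 680) = 5.998 V

6.00 V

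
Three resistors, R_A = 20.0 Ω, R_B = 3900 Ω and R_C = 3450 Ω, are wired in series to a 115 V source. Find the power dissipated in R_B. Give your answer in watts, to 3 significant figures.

0.950 W

Every series element carries the same I. Get I from the total resistance, then P = I² × R_B.
R_total = 20.0 + 3900 + 3450 = 7370 Ω
I = V / R_total = 115 / 7370 = 0.01560 A
P_R_B = I² × R_B = (0.01560)² × 3900 = 0.9496 W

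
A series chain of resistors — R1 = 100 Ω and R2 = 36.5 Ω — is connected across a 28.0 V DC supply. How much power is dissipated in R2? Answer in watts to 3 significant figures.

In a series string the same current flows through every resistor — find that current, then P = I²R for the one we want.
R_total = 100 + 36.5 = 136.5 Ω
I = V / R_total = 28.0 / 136.5 = 0.2051 A
P_R2 = I² × R2 = (0.2051)² × 36.5 = 1.536 W

1.54 W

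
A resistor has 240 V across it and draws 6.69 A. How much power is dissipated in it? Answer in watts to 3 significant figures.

With V and I both given, power follows immediately from P = V I.
P = 240 V × 6.690 A = 1606 W

1610 W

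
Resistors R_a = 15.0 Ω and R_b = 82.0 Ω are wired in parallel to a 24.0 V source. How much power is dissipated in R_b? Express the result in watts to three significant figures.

R_b sits directly across the source, so P = V²/R with V = 24.0 V.
P_R_b = V² / R_b = (24.0)² / 82.0 Ω = 7.024 W

7.02 W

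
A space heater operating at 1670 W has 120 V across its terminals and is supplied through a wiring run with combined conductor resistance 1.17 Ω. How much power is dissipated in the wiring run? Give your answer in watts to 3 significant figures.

227 W

The wiring run is a series resistance carrying the load current; its dissipation is I²R_line.
I = P / V = 1670 / 120 = 13.92 A through the wiring run.
P_line = I² R_line = (13.92)² × 1.17 = 226.6 W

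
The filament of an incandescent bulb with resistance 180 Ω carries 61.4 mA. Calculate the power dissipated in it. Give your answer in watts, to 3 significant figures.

0.679 W

The current through and the resistance of the element are both given; use P = I²R.
P = (0.06140 A)² × 180 Ω = 0.6786 W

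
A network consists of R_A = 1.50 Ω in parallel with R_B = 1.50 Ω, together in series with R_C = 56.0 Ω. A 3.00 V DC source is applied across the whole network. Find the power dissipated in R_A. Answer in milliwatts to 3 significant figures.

1.05 mW

Collapse the R_A‖R_B pair into one equivalent R_p; then R_p and R_C form a series string.
R_p = (1.50×1.50)/(1.50+1.50) = 0.7500 Ω
R_total = R_p + 56.0 = 0.7500 + 56.0 = 56.75 Ω
I = V / R_total = 3.00 / 56.75 = 0.05286 A
Voltage across the parallel pair: V_p = I × R_p = 0.05286 × 0.7500 = 0.03965 V
Use P = V²/R for R_A with V = V_p.
P_R_A = (0.03965)² / 1.50 = 0.001048 W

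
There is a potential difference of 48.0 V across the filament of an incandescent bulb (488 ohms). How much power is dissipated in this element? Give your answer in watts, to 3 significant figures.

4.72 W

Voltage and resistance are given, so P = V²/R is the one-step route.
P = (48.0 V)² / 488 Ω = 4.721 W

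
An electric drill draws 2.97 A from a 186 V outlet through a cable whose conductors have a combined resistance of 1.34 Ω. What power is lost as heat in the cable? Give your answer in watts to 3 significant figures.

11.8 W

Only the current and the line resistance are needed for the I²R loss.
The cable carries the full 2.97 A.
P_line = I² R_line = (2.970)² × 1.34 = 11.82 W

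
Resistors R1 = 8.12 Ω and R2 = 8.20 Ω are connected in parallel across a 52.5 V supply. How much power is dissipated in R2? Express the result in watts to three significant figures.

336 W

Each parallel branch sees the full supply voltage, so P = V²/R applies directly to the target branch.
P_R2 = V² / R2 = (52.5)² / 8.20 Ω = 336.1 W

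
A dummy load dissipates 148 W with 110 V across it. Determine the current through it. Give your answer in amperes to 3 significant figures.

Rearranging the power relation for the two known quantities gives I = P / V.
I = 148 / 110 = 1.345 A

1.35 A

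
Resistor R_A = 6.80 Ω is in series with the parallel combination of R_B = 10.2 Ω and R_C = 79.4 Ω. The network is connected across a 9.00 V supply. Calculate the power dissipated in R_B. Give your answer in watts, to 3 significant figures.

2.59 W

First combine the parallel branches into one equivalent R_p, then R_A + R_p is a series pair.
R_p = (10.2×79.4)/(10.2+79.4) = 9.039 Ω
R_total = 6.80 + 9.039 = 15.84 Ω
I = V / R_total = 9.00 / 15.84 = 0.5682 A
Voltage across the parallel pair: V_p = I × R_p = 0.5682 × 9.039 = 5.136 V
R_B sees V_p directly, so P = V_p² / R_B.
P_R_B = (5.136)² / 10.2 = 2.586 W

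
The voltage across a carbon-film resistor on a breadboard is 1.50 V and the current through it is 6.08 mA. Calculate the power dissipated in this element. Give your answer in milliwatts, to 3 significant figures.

With V and I both given, power follows immediately from P = V I.
P = 1.50 V × 0.006080 A = 0.009120 W

9.12 mW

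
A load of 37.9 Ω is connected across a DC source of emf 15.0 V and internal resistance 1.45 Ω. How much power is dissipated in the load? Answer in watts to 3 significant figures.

Load and internal resistance form a series loop — compute the loop current, then the load power via I²R.
I = ε / (r + R) = 15.0 / (1.45 + 37.9) = 0.3812 A
P_load = I² R = (0.3812)² × 37.9 = 5.507 W

5.51 W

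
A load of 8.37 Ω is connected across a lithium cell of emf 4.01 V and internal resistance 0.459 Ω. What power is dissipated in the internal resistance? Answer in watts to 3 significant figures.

0.0947 W

The internal resistance carries the same current as the load; P_int = I²r.
I = ε / (r + R) = 4.01 / (0.459 + 8.37) = 0.4542 A
P_int = I² r = (0.4542)² × 0.459 = 0.09468 W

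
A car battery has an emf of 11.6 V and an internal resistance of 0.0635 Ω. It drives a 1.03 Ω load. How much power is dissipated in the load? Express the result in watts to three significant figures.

Load and internal resistance form a series loop — compute the loop current, then the load power via I²R.
I = ε / (r + R) = 11.6 / (0.0635 + 1.03) = 10.61 A
P_load = I² R = (10.61)² × 1.03 = 115.9 W

116 W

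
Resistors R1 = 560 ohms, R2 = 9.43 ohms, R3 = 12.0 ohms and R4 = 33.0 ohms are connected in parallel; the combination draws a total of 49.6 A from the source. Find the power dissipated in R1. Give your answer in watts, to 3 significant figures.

Only the total current is stated, so first find the parallel equivalent to get the voltage across the combination.
1/R_eq = 1/560 + 1/9.43 + 1/12.0 + 1/33.0 ⇒ R_eq = 4.515 Ω
V = I_total × R_eq = 49.60 × 4.515 = 224.0 V
P_R1 = V² / R1 = (224.0)² / 560 = 89.57 W

89.6 W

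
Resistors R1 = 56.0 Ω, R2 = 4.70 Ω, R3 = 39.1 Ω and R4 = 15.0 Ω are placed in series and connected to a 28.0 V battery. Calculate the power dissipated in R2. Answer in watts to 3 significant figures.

Every series element carries the same I. Get I from the total resistance, then P = I² × R2.
R_total = 56.0 + 4.70 + 39.1 + 15.0 = 114.8 Ω
I = V / R_total = 28.0 / 114.8 = 0.2439 A
P_R2 = I² × R2 = (0.2439)² × 4.70 = 0.2796 W

0.280 W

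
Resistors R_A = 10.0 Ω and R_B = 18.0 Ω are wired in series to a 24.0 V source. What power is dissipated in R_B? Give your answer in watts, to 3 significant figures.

13.2 W

The current is common to all series resistors; compute it, then apply P = I²R for the target.
R_total = 10.0 + 18.0 = 28.00 Ω
I = V / R_total = 24.0 / 28.00 = 0.8571 A
P_R_B = I² × R_B = (0.8571)² × 18.0 = 13.22 W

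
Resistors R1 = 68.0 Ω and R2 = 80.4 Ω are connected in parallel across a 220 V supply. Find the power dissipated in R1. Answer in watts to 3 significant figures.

Parallel branches share the same voltage; P = V²/R gives the branch power in one step.
P_R1 = V² / R1 = (220)² / 68.0 Ω = 711.8 W

712 W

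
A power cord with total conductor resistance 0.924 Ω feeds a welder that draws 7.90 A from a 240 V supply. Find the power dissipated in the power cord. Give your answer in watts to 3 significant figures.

57.7 W

The power cord is a series resistance carrying the load current; its dissipation is I²R_line.
The power cord carries the full 7.90 A.
P_line = I² R_line = (7.900)² × 0.924 = 57.67 W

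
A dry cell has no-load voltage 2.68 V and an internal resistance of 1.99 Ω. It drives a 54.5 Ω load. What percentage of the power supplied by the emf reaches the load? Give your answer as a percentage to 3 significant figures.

96.5 %

Both r and R carry the same current, so the power split is just the resistance split: η = R/(R+r).
η = R / (R + r) = 54.5 / (54.5 + 1.99) = 0.9648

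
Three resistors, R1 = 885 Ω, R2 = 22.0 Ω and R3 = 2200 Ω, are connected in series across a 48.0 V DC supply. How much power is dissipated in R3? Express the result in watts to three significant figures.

In a series string the same current flows through every resistor — find that current, then P = I²R for the one we want.
R_total = 885 + 22.0 + 2200 = 3107 Ω
I = V / R_total = 48.0 / 3107 = 0.01545 A
P_R3 = I² × R3 = (0.01545)² × 2200 = 0.5251 W

0.525 W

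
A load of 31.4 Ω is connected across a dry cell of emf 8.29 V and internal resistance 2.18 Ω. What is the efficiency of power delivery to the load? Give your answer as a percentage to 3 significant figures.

Both r and R carry the same current, so the power split is just the resistance split: η = R/(R+r).
η = R / (R + r) = 31.4 / (31.4 + 2.18) = 0.9351

93.5 %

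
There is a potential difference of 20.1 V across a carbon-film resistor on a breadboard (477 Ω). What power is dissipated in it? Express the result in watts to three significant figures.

0.847 W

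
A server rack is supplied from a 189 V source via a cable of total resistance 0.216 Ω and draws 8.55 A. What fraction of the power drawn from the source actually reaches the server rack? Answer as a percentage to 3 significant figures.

The cable carries the full 8.55 A.
P_line = I² R_line = (8.550)² × 0.216 = 15.79 W
P_source = V I = 189 × 8.550 = 1616 W; P_load = 1600 W
η = P_load / P_source = 1600 / 1616 = 0.9902

99.0 %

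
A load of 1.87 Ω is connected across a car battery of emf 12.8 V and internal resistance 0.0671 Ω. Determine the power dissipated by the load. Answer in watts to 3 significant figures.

Find the circuit current first, then P = I²R for the load (series elements share I).
I = ε / (r + R) = 12.8 / (0.0671 + 1.87) = 6.608 A
P_load = I² R = (6.608)² × 1.87 = 81.65 W

81.7 W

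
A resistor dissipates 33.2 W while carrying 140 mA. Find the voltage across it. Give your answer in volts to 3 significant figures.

237 V

From P = V I = I²R = V²/R, with the two given quantities we get V = P / I.
V = 33.2 / 0.1400 = 237.1 V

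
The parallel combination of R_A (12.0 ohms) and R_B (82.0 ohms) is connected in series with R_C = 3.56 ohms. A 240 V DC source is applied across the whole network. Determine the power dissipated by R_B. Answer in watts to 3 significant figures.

Reduce the parallel combination to a single R_p; the circuit then becomes R_p in series with the remaining resistor.
R_p = (12.0×82.0)/(12.0+82.0) = 10.47 Ω
R_total = R_p + 3.56 = 10.47 + 3.56 = 14.03 Ω
I = V / R_total = 240 / 14.03 = 17.11 A
Voltage across the parallel pair: V_p = I × R_p = 17.11 × 10.47 = 179.1 V
Use P = V²/R for R_B with V = V_p.
P_R_B = (179.1)² / 82.0 = 391.2 W

391 W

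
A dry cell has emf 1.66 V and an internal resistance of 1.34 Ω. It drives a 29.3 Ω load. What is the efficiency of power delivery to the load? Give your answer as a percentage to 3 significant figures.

95.6 %

The source delivers εI, of which I²R reaches the load and I²r is lost; since I is common, η = R/(R+r).
η = R / (R + r) = 29.3 / (29.3 + 1.34) = 0.9563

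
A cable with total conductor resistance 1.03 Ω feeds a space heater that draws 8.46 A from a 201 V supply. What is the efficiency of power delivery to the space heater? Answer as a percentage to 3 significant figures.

The cable carries the full 8.46 A.
P_line = I² R_line = (8.460)² × 1.03 = 73.72 W
P_source = V I = 201 × 8.460 = 1700 W; P_load = 1627 W
η = P_load / P_source = 1627 / 1700 = 0.9566

95.7 %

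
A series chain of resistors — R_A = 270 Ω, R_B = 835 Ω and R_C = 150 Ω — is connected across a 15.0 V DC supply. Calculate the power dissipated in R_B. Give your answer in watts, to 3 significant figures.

In a series string the same current flows through every resistor — find that current, then P = I²R for the one we want.
R_total = 270 + 835 + 150 = 1255 Ω
I = V / R_total = 15.0 / 1255 = 0.01195 A
P_R_B = I² × R_B = (0.01195)² × 835 = 0.1193 W

0.119 W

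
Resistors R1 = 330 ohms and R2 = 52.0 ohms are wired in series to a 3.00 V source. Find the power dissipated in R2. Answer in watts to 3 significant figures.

0.00321 W

Since the resistors are in series they all carry the loop current I = V/R_total; the power in any one is I²R.
R_total = 330 + 52.0 = 382.0 Ω
I = V / R_total = 3.00 / 382.0 = 0.007853 A
P_R2 = I² × R2 = (0.007853)² × 52.0 = 0.003207 W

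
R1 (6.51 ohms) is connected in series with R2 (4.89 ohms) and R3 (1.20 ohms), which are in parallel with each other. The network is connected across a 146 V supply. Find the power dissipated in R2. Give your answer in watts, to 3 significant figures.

72.5 W

Collapse R2‖R3 to a single equivalent, reducing the network to two series elements.
R_p = (4.89×1.20)/(4.89+1.20) = 0.9635 Ω
R_total = 6.51 + 0.9635 = 7.474 Ω
I = V / R_total = 146 / 7.474 = 19.54 A
Voltage across the parallel pair: V_p = I × R_p = 19.54 × 0.9635 = 18.82 V
R2 is across V_p, so use P = V²/R for that branch.
P_R2 = (18.82)² / 4.89 = 72.46 W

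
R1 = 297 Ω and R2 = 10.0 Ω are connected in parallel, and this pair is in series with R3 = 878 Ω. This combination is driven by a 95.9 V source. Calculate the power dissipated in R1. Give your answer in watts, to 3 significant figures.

0.00368 W

Combine R1 and R2 into their parallel equivalent first, reducing the network to two series resistors.
R_p = (297×10.0)/(297+10.0) = 9.674 Ω
R_total = R_p + 878 = 9.674 + 878 = 887.7 Ω
I = V / R_total = 95.9 / 887.7 = 0.1080 A
Voltage across the parallel pair: V_p = I × R_p = 0.1080 × 9.674 = 1.045 V
Use P = V²/R for R1 with V = V_p.
P_R1 = (1.045)² / 297 = 0.003678 W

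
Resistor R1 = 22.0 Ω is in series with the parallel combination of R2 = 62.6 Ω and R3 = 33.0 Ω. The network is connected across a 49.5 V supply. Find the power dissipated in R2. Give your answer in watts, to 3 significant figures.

9.61 W

Reduce the parallel pair to R_p first; the network is then a simple series string.
R_p = (62.6×33.0)/(62.6+33.0) = 21.61 Ω
R_total = 22.0 + 21.61 = 43.61 Ω
I = V / R_total = 49.5 / 43.61 = 1.135 A
Voltage across the parallel pair: V_p = I × R_p = 1.135 × 21.61 = 24.53 V
With V_p across R2, its power is V_p²/R2.
P_R2 = (24.53)² / 62.6 = 9.611 W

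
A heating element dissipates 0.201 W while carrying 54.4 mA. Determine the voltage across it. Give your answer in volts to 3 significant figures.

3.69 V

Inverting the appropriate power form: V = P / I.
V = 0.201 / 0.05440 = 3.695 V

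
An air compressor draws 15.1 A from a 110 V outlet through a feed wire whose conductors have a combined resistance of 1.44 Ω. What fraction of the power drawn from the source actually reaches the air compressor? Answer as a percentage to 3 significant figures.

The feed wire carries the full 15.1 A.
P_line = I² R_line = (15.10)² × 1.44 = 328.3 W
P_source = V I = 110 × 15.10 = 1661 W; P_load = 1333 W
η = P_load / P_source = 1333 / 1661 = 0.8023

80.2 %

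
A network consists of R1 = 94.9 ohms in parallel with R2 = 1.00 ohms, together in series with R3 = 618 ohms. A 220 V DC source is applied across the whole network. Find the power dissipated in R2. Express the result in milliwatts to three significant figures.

124 mW

Collapse the R1‖R2 pair into one equivalent R_p; then R_p and R3 form a series string.
R_p = (94.9×1.00)/(94.9+1.00) = 0.9896 Ω
R_total = R_p + 618 = 0.9896 + 618 = 619.0 Ω
I = V / R_total = 220 / 619.0 = 0.3554 A
Voltage across the parallel pair: V_p = I × R_p = 0.3554 × 0.9896 = 0.3517 V
R2 sits across V_p; its power is V_p²/R.
P_R2 = (0.3517)² / 1.00 = 0.1237 W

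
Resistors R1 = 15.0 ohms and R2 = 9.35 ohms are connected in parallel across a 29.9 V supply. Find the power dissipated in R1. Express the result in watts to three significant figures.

The supply voltage appears across each parallel branch — just use P = V²/R1.
P_R1 = V² / R1 = (29.9)² / 15.0 Ω = 59.60 W

59.6 W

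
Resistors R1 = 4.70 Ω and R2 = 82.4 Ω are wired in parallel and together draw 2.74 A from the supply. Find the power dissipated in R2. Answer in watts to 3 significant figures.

Parallel branches share V, not I — compute V via R_eq, then use V²/R for the target branch.
1/R_eq = 1/4.70 + 1/82.4 ⇒ R_eq = 4.446 Ω
V = I_total × R_eq = 2.740 × 4.446 = 12.18 V
P_R2 = V² / R2 = (12.18)² / 82.4 = 1.801 W

1.80 W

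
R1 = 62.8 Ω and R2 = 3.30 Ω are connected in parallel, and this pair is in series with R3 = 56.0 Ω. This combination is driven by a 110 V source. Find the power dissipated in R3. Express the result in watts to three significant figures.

First find R_p for the parallel pair, then treat R_p + R3 as a series loop.
R_p = (62.8×3.30)/(62.8+3.30) = 3.135 Ω
R_total = R_p + 56.0 = 3.135 + 56.0 = 59.14 Ω
I = V / R_total = 110 / 59.14 = 1.860 A
R3 carries the full series current, so P = I²R.
P_R3 = (1.860)² × 56.0 = 193.8 W

194 W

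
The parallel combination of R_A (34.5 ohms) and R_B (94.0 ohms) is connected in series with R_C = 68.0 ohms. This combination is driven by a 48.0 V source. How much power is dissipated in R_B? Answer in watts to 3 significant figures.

1.80 W

Collapse the R_A‖R_B pair into one equivalent R_p; then R_p and R_C form a series string.
R_p = (34.5×94.0)/(34.5+94.0) = 25.24 Ω
R_total = R_p + 68.0 = 25.24 + 68.0 = 93.24 Ω
I = V / R_total = 48.0 / 93.24 = 0.5148 A
Voltage across the parallel pair: V_p = I × R_p = 0.5148 × 25.24 = 12.99 V
R_B sits across V_p; its power is V_p²/R.
P_R_B = (12.99)² / 94.0 = 1.796 W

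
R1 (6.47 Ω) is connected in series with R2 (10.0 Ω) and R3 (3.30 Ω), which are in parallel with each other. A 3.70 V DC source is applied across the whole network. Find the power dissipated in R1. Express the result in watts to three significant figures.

1.11 W

Reduce the parallel pair to R_p first; the network is then a simple series string.
R_p = (10.0×3.30)/(10.0+3.30) = 2.481 Ω
R_total = 6.47 + 2.481 = 8.951 Ω
I = V / R_total = 3.70 / 8.951 = 0.4134 A
All the current flows through R1; use P = I²R.
P_R1 = (0.4134)² × 6.47 = 1.105 W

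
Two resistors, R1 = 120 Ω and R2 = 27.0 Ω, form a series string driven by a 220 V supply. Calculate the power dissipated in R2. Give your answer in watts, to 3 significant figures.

In a series string the same current flows through every resistor — find that current, then P = I²R for the one we want.
R_total = 120 + 27.0 = 147.0 Ω
I = V / R_total = 220 / 147.0 = 1.497 A
P_R2 = I² × R2 = (1.497)² × 27.0 = 60.47 W

60.5 W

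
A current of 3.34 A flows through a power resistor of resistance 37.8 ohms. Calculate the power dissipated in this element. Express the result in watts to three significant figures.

The current through and the resistance of the element are both given; use P = I²R.
P = (3.340 A)² × 37.8 Ω = 421.7 W

422 W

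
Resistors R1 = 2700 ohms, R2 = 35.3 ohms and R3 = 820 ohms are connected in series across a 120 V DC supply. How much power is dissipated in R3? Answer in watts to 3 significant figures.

Series elements share the same current, so find I first, then use P = I²R.
R_total = 2700 + 35.3 + 820 = 3555 Ω
I = V / R_total = 120 / 3555 = 0.03375 A
P_R3 = I² × R3 = (0.03375)² × 820 = 0.9342 W

0.934 W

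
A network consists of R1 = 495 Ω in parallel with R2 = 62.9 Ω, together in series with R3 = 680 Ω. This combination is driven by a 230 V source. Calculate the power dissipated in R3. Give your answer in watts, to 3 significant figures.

66.4 W

Reduce the parallel combination to a single R_p; the circuit then becomes R_p in series with the remaining resistor.
R_p = (495×62.9)/(495+62.9) = 55.81 Ω
R_total = R_p + 680 = 55.81 + 680 = 735.8 Ω
I = V / R_total = 230 / 735.8 = 0.3126 A
All the supply current flows through R3; use P = I²R3.
P_R3 = (0.3126)² × 680 = 66.44 W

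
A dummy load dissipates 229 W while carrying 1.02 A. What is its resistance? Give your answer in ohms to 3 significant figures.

220 Ω

The two known quantities fix the third via R = P / I².
R = 229 / (1.020)² = 220.1 Ω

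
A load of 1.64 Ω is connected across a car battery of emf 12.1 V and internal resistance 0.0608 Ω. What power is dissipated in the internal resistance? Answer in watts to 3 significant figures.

The source's internal resistance is just another series element carrying I; its dissipation is I²r.
I = ε / (r + R) = 12.1 / (0.0608 + 1.64) = 7.114 A
P_int = I² r = (7.114)² × 0.0608 = 3.077 W

3.08 W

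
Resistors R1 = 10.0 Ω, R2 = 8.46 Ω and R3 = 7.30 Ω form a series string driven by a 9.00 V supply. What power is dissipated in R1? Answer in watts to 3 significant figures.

In a series string the same current flows through every resistor — find that current, then P = I²R for the one we want.
R_total = 10.0 + 8.46 + 7.30 = 25.76 Ω
I = V / R_total = 9.00 / 25.76 = 0.3494 A
P_R1 = I² × R1 = (0.3494)² × 10.0 = 1.221 W

1.22 W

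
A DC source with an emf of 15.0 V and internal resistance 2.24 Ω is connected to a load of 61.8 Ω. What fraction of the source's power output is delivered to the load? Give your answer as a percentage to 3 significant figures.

96.5 %

The source delivers εI, of which I²R reaches the load and I²r is lost; since I is common, η = R/(R+r).
η = R / (R + r) = 61.8 / (61.8 + 2.24) = 0.9650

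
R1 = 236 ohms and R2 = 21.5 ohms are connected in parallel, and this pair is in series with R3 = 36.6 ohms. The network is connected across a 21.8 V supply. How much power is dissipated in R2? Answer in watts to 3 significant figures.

2.71 W

Reduce the parallel combination to a single R_p; the circuit then becomes R_p in series with the remaining resistor.
R_p = (236×21.5)/(236+21.5) = 19.70 Ω
R_total = R_p + 36.6 = 19.70 + 36.6 = 56.30 Ω
I = V / R_total = 21.8 / 56.30 = 0.3872 A
Voltage across the parallel pair: V_p = I × R_p = 0.3872 × 19.70 = 7.629 V
R2 sits across V_p; its power is V_p²/R.
P_R2 = (7.629)² / 21.5 = 2.707 W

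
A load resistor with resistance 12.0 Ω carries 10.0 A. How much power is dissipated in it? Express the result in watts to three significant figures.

The current through and the resistance of the element are both given; use P = I²R.
P = (10.00 A)² × 12.0 Ω = 1200 W

1200 W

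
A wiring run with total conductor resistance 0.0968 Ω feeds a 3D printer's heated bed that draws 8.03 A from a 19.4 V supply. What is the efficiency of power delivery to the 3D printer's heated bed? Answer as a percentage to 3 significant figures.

96.0 %

The wiring run carries the full 8.03 A.
P_line = I² R_line = (8.030)² × 0.0968 = 6.242 W
P_source = V I = 19.4 × 8.030 = 155.8 W; P_load = 149.5 W
η = P_load / P_source = 149.5 / 155.8 = 0.9599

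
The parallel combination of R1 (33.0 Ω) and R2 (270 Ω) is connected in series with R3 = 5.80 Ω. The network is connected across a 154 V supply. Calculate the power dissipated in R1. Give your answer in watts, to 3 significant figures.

501 W

Combine R1 and R2 into their parallel equivalent first, reducing the network to two series resistors.
R_p = (33.0×270)/(33.0+270) = 29.41 Ω
R_total = R_p + 5.80 = 29.41 + 5.80 = 35.21 Ω
I = V / R_total = 154 / 35.21 = 4.374 A
Voltage across the parallel pair: V_p = I × R_p = 4.374 × 29.41 = 128.6 V
R1 has V_p across it, so P = V_p²/R1.
P_R1 = (128.6)² / 33.0 = 501.4 W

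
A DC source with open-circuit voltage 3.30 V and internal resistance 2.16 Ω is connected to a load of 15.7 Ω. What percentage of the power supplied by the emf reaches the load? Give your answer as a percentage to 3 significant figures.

Efficiency is P_load / P_total. With a series r and R sharing the same I, P = I²R for each, so η = R/(R+r).
η = R / (R + r) = 15.7 / (15.7 + 2.16) = 0.8791

87.9 %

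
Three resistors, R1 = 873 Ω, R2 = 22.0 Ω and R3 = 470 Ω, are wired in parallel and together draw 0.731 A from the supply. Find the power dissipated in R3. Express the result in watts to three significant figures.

We need the common branch voltage; get it from I_total × R_eq, then P = V²/R for the branch.
1/R_eq = 1/873 + 1/22.0 + 1/470 ⇒ R_eq = 20.52 Ω
V = I_total × R_eq = 0.7310 × 20.52 = 15.00 V
P_R3 = V² / R3 = (15.00)² / 470 = 0.4788 W

0.479 W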